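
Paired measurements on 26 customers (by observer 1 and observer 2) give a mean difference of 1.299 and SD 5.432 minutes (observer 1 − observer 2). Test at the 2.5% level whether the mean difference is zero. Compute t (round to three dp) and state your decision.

t = 1.219; fail to reject H0

H0: μ_d = 0; H1: μ_d ≠ 0 (paired t-test on the differences, two-sided).
t = d̄/(s_d/√n) = 1.299/(5.432/√26) = 1.219
df = n − 1 = 25
Two-sided p-value ≈ 0.2341
Since p ≈ 0.2341 > α = 0.025, fail to reject H0; the evidence is not statistically significant.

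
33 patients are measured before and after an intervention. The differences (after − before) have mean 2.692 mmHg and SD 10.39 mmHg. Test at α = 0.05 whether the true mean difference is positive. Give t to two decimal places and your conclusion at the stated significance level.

H0: μ_d = 0; H1: μ_d > 0 (paired t-test on the differences, right-tailed).
t = d̄/(s_d/√n) = 2.692/(10.39/√33) = 1.49
df = n − 1 = 32
p-value = P(T ≥ 1.49) ≈ 0.0732
Since p ≈ 0.0732 > α = 0.05, fail to reject H0; the evidence is not statistically significant.

t = 1.49; fail to reject H0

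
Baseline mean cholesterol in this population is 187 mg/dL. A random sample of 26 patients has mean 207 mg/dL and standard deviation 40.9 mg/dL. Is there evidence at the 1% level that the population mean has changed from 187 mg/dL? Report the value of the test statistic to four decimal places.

H0: μ = 187; H1: μ ≠ 187 (one-sample t-test, two-sided).
t = (x̄ − μ₀)/(s/√n) = (207 − 187)/(40.9/√26) = 2.4934
df = n − 1 = 25
Two-sided p-value ≈ 0.0196
Since p ≈ 0.0196 > α = 0.01, fail to reject H0; the data do not provide sufficient evidence against H0.

2.4934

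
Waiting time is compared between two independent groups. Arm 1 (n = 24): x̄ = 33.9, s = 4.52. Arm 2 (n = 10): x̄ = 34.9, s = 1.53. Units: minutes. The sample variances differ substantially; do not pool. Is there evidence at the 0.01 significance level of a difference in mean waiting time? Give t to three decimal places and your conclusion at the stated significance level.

Let group 1 = arm 1, group 2 = arm 2. H0: μ_1 = μ_2; H1: μ_1 ≠ μ_2 (Welch's two-sample t-test, two-sided).
t = (x̄_1 − x̄_2)/√(s_1²/n_1 + s_2²/n_2) = (33.9 − 34.9)/√(4.52²/24 + 1.53²/10) = -0.960
Welch–Satterthwaite df ≈ 31.33
Two-sided p-value ≈ 0.344
Since p ≈ 0.344 > α = 0.01, fail to reject H0; the data do not provide sufficient evidence against H0.

t = -0.960; fail to reject H0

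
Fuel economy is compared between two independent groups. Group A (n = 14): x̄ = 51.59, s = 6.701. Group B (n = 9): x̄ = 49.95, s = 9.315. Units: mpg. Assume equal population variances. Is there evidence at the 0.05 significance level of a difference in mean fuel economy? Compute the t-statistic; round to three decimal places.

Let group 1 = group A, group 2 = group B. H0: μ_1 = μ_2; H1: μ_1 ≠ μ_2 (two-sample pooled-variance t-test, two-sided).
s_p² = [(14−1)·6.701² + (9−1)·9.315²]/(14+9−2) = 60.8523
t = (51.59 − 49.95)/√[60.8523·(1/14 + 1/9)] = 0.492
df = n₁ + n₂ − 2 = 21
Two-sided p-value ≈ 0.628
Since p ≈ 0.628 > α = 0.05, fail to reject H0; the data do not provide sufficient evidence against H0.

0.492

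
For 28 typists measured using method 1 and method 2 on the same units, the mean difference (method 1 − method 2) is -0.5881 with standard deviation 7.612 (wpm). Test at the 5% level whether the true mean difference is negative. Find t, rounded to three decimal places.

H0: μ_d = 0; H1: μ_d < 0 (paired t-test on the differences, left-tailed).
t = d̄/(s_d/√n) = -0.5881/(7.612/√28) = -0.409
df = n − 1 = 27
p-value = P(T ≤ -0.409) ≈ 0.3429
Since p ≈ 0.3429 > α = 0.05, fail to reject H0; the evidence is not statistically significant.

-0.409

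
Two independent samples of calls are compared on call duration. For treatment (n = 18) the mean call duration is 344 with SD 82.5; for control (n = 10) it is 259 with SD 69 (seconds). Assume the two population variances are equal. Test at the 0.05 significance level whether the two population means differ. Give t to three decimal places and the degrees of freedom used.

t = 2.760, df = 26

Let group 1 = treatment, group 2 = control. H0: μ_1 = μ_2; H1: μ_1 ≠ μ_2 (two-sample pooled-variance t-test, two-sided).
s_p² = [(18−1)·82.5² + (10−1)·69²]/(18+10−2) = 6098.28
t = (344 − 259)/√[6098.28·(1/18 + 1/10)] = 2.760
df = n₁ + n₂ − 2 = 26
Two-sided p-value ≈ 0.010
Since p ≈ 0.010 < α = 0.05, reject H0; the data support H1.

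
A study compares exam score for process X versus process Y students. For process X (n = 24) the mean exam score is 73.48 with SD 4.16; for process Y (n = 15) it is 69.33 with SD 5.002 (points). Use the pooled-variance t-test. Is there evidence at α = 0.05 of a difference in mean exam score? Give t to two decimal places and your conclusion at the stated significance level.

t = 2.80; reject H0

Let group 1 = process X, group 2 = process Y. H0: μ_1 = μ_2; H1: μ_1 ≠ μ_2 (two-sample pooled-variance t-test, two-sided).
s_p² = [(24−1)·4.16² + (15−1)·5.002²]/(24+15−2) = 20.2246
t = (73.48 − 69.33)/√[20.2246·(1/24 + 1/15)] = 2.80
df = n₁ + n₂ − 2 = 37
Two-sided p-value ≈ 0.0080
Since p ≈ 0.0080 < α = 0.05, reject H0; the data support H1.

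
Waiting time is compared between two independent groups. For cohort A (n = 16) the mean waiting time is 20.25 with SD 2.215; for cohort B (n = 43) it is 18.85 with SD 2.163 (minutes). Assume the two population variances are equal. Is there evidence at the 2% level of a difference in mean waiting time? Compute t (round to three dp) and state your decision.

t = 2.196; fail to reject H0

Let group 1 = cohort A, group 2 = cohort B. H0: μ_1 = μ_2; H1: μ_1 ≠ μ_2 (two-sample pooled-variance t-test, two-sided).
s_p² = [(16−1)·2.215² + (43−1)·2.163²]/(16+43−2) = 4.73848
t = (20.25 − 18.85)/√[4.73848·(1/16 + 1/43)] = 2.196
df = n₁ + n₂ − 2 = 57
Two-sided p-value ≈ 0.0322
Since p ≈ 0.0322 > α = 0.02, fail to reject H0; the data do not provide sufficient evidence against H0.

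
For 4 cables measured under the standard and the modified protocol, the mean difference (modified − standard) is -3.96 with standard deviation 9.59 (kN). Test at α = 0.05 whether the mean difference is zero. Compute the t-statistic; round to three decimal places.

H0: μ_d = 0; H1: μ_d ≠ 0 (paired t-test on the differences, two-sided).
t = d̄/(s_d/√n) = -3.96/(9.59/√4) = -0.826
df = n − 1 = 3
Two-sided p-value ≈ 0.4694
Since p ≈ 0.4694 > α = 0.05, fail to reject H0; the evidence is not statistically significant.

-0.826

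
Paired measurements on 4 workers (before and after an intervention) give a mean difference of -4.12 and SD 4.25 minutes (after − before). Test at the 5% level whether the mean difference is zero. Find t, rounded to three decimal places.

H0: μ_d = 0; H1: μ_d ≠ 0 (paired t-test on the differences, two-sided).
t = d̄/(s_d/√n) = -4.12/(4.25/√4) = -1.939
df = n − 1 = 3
Two-sided p-value ≈ 0.148
Since p ≈ 0.148 > α = 0.05, fail to reject H0; the evidence is not statistically significant.

-1.939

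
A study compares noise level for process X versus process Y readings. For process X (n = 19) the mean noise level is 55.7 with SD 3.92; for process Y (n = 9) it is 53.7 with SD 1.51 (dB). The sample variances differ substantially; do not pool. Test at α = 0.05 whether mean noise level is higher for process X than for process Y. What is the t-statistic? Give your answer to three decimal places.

1.941

Let group 1 = process X, group 2 = process Y. H0: μ_1 = μ_2; H1: μ_1 > μ_2 (Welch's two-sample t-test, right-tailed).
t = (x̄_1 − x̄_2)/√(s_1²/n_1 + s_2²/n_2) = (55.7 − 53.7)/√(3.92²/19 + 1.51²/9) = 1.941
Welch–Satterthwaite df ≈ 25.43
p-value = P(T ≥ 1.941) ≈ 0.0317
Since p ≈ 0.0317 < α = 0.05, reject H0; the evidence is statistically significant.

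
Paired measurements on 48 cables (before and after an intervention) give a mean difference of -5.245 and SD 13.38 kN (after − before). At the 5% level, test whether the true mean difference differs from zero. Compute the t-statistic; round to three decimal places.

H0: μ_d = 0; H1: μ_d ≠ 0 (paired t-test on the differences, two-sided).
t = d̄/(s_d/√n) = -5.245/(13.38/√48) = -2.716
df = n − 1 = 47
Two-sided p-value ≈ 0.0092
Since p ≈ 0.0092 < α = 0.05, reject H0; the evidence is statistically significant.

-2.716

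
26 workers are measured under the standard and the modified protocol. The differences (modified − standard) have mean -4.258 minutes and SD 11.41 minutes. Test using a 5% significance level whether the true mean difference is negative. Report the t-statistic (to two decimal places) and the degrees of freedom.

t = -1.90, df = 25

H0: μ_d = 0; H1: μ_d < 0 (paired t-test on the differences, left-tailed).
t = d̄/(s_d/√n) = -4.258/(11.41/√26) = -1.90
df = n − 1 = 25
p-value = P(T ≤ -1.90) ≈ 0.034
Since p ≈ 0.034 < α = 0.05, reject H0; the evidence is statistically significant.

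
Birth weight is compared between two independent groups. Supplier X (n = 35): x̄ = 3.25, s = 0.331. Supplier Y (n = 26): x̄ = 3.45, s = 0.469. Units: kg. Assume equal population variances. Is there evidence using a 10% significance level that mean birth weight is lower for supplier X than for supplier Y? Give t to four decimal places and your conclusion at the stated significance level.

Let group 1 = supplier X, group 2 = supplier Y. H0: μ_1 = μ_2; H1: μ_1 < μ_2 (two-sample pooled-variance t-test, left-tailed).
s_p² = [(35−1)·0.331² + (26−1)·0.469²]/(35+26−2) = 0.156341
t = (3.25 − 3.45)/√[0.156341·(1/35 + 1/26)] = -1.9537
df = n₁ + n₂ − 2 = 59
p-value = P(T ≤ -1.9537) ≈ 0.028
Since p ≈ 0.028 < α = 0.1, reject H0; the evidence is statistically significant.

t = -1.9537; reject H0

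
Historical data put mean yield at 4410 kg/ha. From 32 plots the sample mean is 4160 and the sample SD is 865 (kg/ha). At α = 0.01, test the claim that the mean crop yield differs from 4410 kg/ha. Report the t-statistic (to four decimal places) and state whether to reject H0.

H0: μ = 4410; H1: μ ≠ 4410 (one-sample t-test, two-sided).
t = (x̄ − μ₀)/(s/√n) = (4160 − 4410)/(865/√32) = -1.6349
df = n − 1 = 31
Two-sided p-value ≈ 0.1122
Since p ≈ 0.1122 > α = 0.01, fail to reject H0; the evidence is not statistically significant.

t = -1.6349; fail to reject H0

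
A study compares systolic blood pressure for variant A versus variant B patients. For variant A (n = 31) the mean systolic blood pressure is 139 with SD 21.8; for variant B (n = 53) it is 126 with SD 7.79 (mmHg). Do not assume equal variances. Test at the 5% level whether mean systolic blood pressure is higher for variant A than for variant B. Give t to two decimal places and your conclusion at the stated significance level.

Let group 1 = variant A, group 2 = variant B. H0: μ_1 = μ_2; H1: μ_1 > μ_2 (Welch's two-sample t-test, right-tailed).
t = (x̄_1 − x̄_2)/√(s_1²/n_1 + s_2²/n_2) = (139 − 126)/√(21.8²/31 + 7.79²/53) = 3.20
Welch–Satterthwaite df ≈ 34.54
p-value = P(T ≥ 3.20) ≈ 0.0015
Since p ≈ 0.0015 < α = 0.05, reject H0; the data support H1.

t = 3.20; reject H0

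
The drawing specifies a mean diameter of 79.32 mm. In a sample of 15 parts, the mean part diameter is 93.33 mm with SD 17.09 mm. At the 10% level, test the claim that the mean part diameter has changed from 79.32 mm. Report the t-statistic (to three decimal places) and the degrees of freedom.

H0: μ = 79.32; H1: μ ≠ 79.32 (one-sample t-test, two-sided).
t = (x̄ − μ₀)/(s/√n) = (93.33 − 79.32)/(17.09/√15) = 3.175
df = n − 1 = 14
Two-sided p-value ≈ 0.0067
Since p ≈ 0.0067 < α = 0.1, reject H0; the evidence is statistically significant.

t = 3.175, df = 14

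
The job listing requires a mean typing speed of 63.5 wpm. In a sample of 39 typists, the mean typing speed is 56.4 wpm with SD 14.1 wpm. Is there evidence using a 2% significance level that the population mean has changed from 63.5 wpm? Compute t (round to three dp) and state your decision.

H0: μ = 63.5; H1: μ ≠ 63.5 (one-sample t-test, two-sided).
t = (x̄ − μ₀)/(s/√n) = (56.4 − 63.5)/(14.1/√39) = -3.145
df = n − 1 = 38
Two-sided p-value ≈ 0.003
Since p ≈ 0.003 < α = 0.02, reject H0; the data support H1.

t = -3.145; reject H0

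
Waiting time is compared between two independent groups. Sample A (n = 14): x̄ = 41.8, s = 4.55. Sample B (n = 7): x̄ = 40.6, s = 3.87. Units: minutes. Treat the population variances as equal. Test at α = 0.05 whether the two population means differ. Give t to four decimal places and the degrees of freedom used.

Let group 1 = sample A, group 2 = sample B. H0: μ_1 = μ_2; H1: μ_1 ≠ μ_2 (two-sample pooled-variance t-test, two-sided).
s_p² = [(14−1)·4.55² + (7−1)·3.87²]/(14+7−2) = 18.8944
t = (41.8 − 40.6)/√[18.8944·(1/14 + 1/7)] = 0.5964
df = n₁ + n₂ − 2 = 19
Two-sided p-value ≈ 0.5580
Since p ≈ 0.5580 > α = 0.05, fail to reject H0; the evidence is not statistically significant.

t = 0.5964, df = 19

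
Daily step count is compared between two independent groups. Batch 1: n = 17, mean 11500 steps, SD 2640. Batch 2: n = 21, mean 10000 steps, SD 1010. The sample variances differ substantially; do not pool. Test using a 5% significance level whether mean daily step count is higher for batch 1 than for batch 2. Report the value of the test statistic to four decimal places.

Let group 1 = batch 1, group 2 = batch 2. H0: μ_1 = μ_2; H1: μ_1 > μ_2 (Welch's two-sample t-test, right-tailed).
t = (x̄_1 − x̄_2)/√(s_1²/n_1 + s_2²/n_2) = (11500 − 10000)/√(2640²/17 + 1010²/21) = 2.2151
Welch–Satterthwaite df ≈ 19.79
p-value = P(T ≥ 2.2151) ≈ 0.0193
Since p ≈ 0.0193 < α = 0.05, reject H0; the evidence is statistically significant.

2.2151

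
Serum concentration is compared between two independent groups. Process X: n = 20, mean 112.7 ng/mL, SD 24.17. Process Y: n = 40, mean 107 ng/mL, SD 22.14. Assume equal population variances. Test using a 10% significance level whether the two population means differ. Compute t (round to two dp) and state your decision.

Let group 1 = process X, group 2 = process Y. H0: μ_1 = μ_2; H1: μ_1 ≠ μ_2 (two-sample pooled-variance t-test, two-sided).
s_p² = [(20−1)·24.17² + (40−1)·22.14²]/(20+40−2) = 520.976
t = (112.7 − 107)/√[520.976·(1/20 + 1/40)] = 0.91
df = n₁ + n₂ − 2 = 58
Two-sided p-value ≈ 0.3656
Since p ≈ 0.3656 > α = 0.1, fail to reject H0; the data do not provide sufficient evidence against H0.

t = 0.91; fail to reject H0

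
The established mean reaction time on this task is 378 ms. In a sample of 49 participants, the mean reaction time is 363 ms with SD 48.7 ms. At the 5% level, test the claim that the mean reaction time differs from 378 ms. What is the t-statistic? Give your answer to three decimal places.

-2.156

H0: μ = 378; H1: μ ≠ 378 (one-sample t-test, two-sided).
t = (x̄ − μ₀)/(s/√n) = (363 − 378)/(48.7/√49) = -2.156
df = n − 1 = 48
Two-sided p-value ≈ 0.036
Since p ≈ 0.036 < α = 0.05, reject H0; the evidence is statistically significant.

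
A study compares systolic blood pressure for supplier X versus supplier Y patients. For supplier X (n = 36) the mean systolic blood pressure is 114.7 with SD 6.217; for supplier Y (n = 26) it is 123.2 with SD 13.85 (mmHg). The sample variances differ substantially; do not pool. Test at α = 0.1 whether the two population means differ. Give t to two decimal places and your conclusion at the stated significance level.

Let group 1 = supplier X, group 2 = supplier Y. H0: μ_1 = μ_2; H1: μ_1 ≠ μ_2 (Welch's two-sample t-test, two-sided).
t = (x̄_1 − x̄_2)/√(s_1²/n_1 + s_2²/n_2) = (114.7 − 123.2)/√(6.217²/36 + 13.85²/26) = -2.92
Welch–Satterthwaite df ≈ 32.32
Two-sided p-value ≈ 0.006
Since p ≈ 0.006 < α = 0.1, reject H0; the evidence is statistically significant.

t = -2.92; reject H0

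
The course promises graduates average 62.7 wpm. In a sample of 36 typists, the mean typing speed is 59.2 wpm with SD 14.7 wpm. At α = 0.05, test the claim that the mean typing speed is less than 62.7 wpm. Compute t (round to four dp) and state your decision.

t = -1.4286; fail to reject H0

H0: μ = 62.7; H1: μ < 62.7 (one-sample t-test, left-tailed).
t = (x̄ − μ₀)/(s/√n) = (59.2 − 62.7)/(14.7/√36) = -1.4286
df = n − 1 = 35
p-value = P(T ≤ -1.4286) ≈ 0.0810
Since p ≈ 0.0810 > α = 0.05, fail to reject H0; the evidence is not statistically significant.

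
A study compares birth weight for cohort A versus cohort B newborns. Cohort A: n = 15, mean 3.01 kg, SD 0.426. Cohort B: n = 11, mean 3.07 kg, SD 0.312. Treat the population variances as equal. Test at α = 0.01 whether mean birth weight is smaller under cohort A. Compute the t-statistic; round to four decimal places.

-0.3950

Let group 1 = cohort A, group 2 = cohort B. H0: μ_1 = μ_2; H1: μ_1 < μ_2 (two-sample pooled-variance t-test, left-tailed).
s_p² = [(15−1)·0.426² + (11−1)·0.312²]/(15+11−2) = 0.146421
t = (3.01 − 3.07)/√[0.146421·(1/15 + 1/11)] = -0.3950
df = n₁ + n₂ − 2 = 24
p-value = P(T ≤ -0.3950) ≈ 0.3482
Since p ≈ 0.3482 > α = 0.01, fail to reject H0; the evidence is not statistically significant.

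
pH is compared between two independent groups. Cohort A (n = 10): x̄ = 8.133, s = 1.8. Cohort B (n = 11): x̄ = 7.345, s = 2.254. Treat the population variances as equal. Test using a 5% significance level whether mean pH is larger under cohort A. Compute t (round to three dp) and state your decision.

Let group 1 = cohort A, group 2 = cohort B. H0: μ_1 = μ_2; H1: μ_1 > μ_2 (two-sample pooled-variance t-test, right-tailed).
s_p² = [(10−1)·1.8² + (11−1)·2.254²]/(10+11−2) = 4.20869
t = (8.133 − 7.345)/√[4.20869·(1/10 + 1/11)] = 0.879
df = n₁ + n₂ − 2 = 19
p-value = P(T ≥ 0.879) ≈ 0.1952
Since p ≈ 0.1952 > α = 0.05, fail to reject H0; the evidence is not statistically significant.

t = 0.879; fail to reject H0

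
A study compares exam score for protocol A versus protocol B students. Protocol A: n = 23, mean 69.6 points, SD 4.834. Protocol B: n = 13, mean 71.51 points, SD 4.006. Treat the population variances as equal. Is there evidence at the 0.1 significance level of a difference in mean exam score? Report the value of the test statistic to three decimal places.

-1.207

Let group 1 = protocol A, group 2 = protocol B. H0: μ_1 = μ_2; H1: μ_1 ≠ μ_2 (two-sample pooled-variance t-test, two-sided).
s_p² = [(23−1)·4.834² + (13−1)·4.006²]/(23+13−2) = 20.7842
t = (69.6 − 71.51)/√[20.7842·(1/23 + 1/13)] = -1.207
df = n₁ + n₂ − 2 = 34
Two-sided p-value ≈ 0.2356
Since p ≈ 0.2356 > α = 0.1, fail to reject H0; the data do not provide sufficient evidence against H0.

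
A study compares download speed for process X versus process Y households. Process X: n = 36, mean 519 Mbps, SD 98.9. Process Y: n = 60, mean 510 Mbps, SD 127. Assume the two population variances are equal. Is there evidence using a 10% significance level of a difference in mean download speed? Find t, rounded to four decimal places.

0.3639

Let group 1 = process X, group 2 = process Y. H0: μ_1 = μ_2; H1: μ_1 ≠ μ_2 (two-sample pooled-variance t-test, two-sided).
s_p² = [(36−1)·98.9² + (60−1)·127²]/(36+60−2) = 13765.5
t = (519 − 510)/√[13765.5·(1/36 + 1/60)] = 0.3639
df = n₁ + n₂ − 2 = 94
Two-sided p-value ≈ 0.717
Since p ≈ 0.717 > α = 0.1, fail to reject H0; the data do not provide sufficient evidence against H0.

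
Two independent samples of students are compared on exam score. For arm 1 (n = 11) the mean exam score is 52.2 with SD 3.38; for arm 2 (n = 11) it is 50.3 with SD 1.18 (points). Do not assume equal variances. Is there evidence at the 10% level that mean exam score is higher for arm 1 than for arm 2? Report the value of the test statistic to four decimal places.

1.7602

Let group 1 = arm 1, group 2 = arm 2. H0: μ_1 = μ_2; H1: μ_1 > μ_2 (Welch's two-sample t-test, right-tailed).
t = (x̄_1 − x̄_2)/√(s_1²/n_1 + s_2²/n_2) = (52.2 − 50.3)/√(3.38²/11 + 1.18²/11) = 1.7602
Welch–Satterthwaite df ≈ 12.40
p-value = P(T ≥ 1.7602) ≈ 0.0515
Since p ≈ 0.0515 < α = 0.1, reject H0; the data support H1.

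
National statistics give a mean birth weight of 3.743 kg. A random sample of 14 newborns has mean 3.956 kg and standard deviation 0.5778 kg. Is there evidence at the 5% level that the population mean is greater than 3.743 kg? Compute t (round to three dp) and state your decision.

H0: μ = 3.743; H1: μ > 3.743 (one-sample t-test, right-tailed).
t = (x̄ − μ₀)/(s/√n) = (3.956 − 3.743)/(0.5778/√14) = 1.379
df = n − 1 = 13
p-value = P(T ≥ 1.379) ≈ 0.096
Since p ≈ 0.096 > α = 0.05, fail to reject H0; the data do not provide sufficient evidence against H0.

t = 1.379; fail to reject H0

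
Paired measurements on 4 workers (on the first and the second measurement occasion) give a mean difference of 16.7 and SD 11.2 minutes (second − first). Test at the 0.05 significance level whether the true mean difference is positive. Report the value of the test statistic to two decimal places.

H0: μ_d = 0; H1: μ_d > 0 (paired t-test on the differences, right-tailed).
t = d̄/(s_d/√n) = 16.7/(11.2/√4) = 2.98
df = n − 1 = 3
p-value = P(T ≥ 2.98) ≈ 0.029
Since p ≈ 0.029 < α = 0.05, reject H0; the data support H1.

2.98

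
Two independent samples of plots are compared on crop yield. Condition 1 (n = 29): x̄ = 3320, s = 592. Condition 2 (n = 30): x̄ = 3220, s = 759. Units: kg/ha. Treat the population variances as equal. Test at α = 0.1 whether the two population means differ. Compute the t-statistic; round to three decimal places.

0.563

Let group 1 = condition 1, group 2 = condition 2. H0: μ_1 = μ_2; H1: μ_1 ≠ μ_2 (two-sample pooled-variance t-test, two-sided).
s_p² = [(29−1)·592² + (30−1)·759²]/(29+30−2) = 465252
t = (3320 − 3220)/√[465252·(1/29 + 1/30)] = 0.563
df = n₁ + n₂ − 2 = 57
Two-sided p-value ≈ 0.5757
Since p ≈ 0.5757 > α = 0.1, fail to reject H0; the evidence is not statistically significant.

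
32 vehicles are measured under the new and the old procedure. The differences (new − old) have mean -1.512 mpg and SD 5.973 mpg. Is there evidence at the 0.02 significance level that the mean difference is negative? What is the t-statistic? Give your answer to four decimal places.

-1.4320

H0: μ_d = 0; H1: μ_d < 0 (paired t-test on the differences, left-tailed).
t = d̄/(s_d/√n) = -1.512/(5.973/√32) = -1.4320
df = n − 1 = 31
p-value = P(T ≤ -1.4320) ≈ 0.081
Since p ≈ 0.081 > α = 0.02, fail to reject H0; the data do not provide sufficient evidence against H0.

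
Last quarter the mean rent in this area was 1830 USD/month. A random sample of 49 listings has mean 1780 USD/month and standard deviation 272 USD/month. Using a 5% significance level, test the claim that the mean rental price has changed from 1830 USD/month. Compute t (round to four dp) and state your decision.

H0: μ = 1830; H1: μ ≠ 1830 (one-sample t-test, two-sided).
t = (x̄ − μ₀)/(s/√n) = (1780 − 1830)/(272/√49) = -1.2868
df = n − 1 = 48
Two-sided p-value ≈ 0.2043
Since p ≈ 0.2043 > α = 0.05, fail to reject H0; the evidence is not statistically significant.

t = -1.2868; fail to reject H0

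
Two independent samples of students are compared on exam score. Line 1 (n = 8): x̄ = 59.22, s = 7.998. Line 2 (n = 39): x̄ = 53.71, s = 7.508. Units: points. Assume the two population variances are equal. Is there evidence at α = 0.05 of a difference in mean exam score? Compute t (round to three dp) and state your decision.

t = 1.871; fail to reject H0

Let group 1 = line 1, group 2 = line 2. H0: μ_1 = μ_2; H1: μ_1 ≠ μ_2 (two-sample pooled-variance t-test, two-sided).
s_p² = [(8−1)·7.998² + (39−1)·7.508²]/(8+39−2) = 57.552
t = (59.22 − 53.71)/√[57.552·(1/8 + 1/39)] = 1.871
df = n₁ + n₂ − 2 = 45
Two-sided p-value ≈ 0.0678
Since p ≈ 0.0678 > α = 0.05, fail to reject H0; the evidence is not statistically significant.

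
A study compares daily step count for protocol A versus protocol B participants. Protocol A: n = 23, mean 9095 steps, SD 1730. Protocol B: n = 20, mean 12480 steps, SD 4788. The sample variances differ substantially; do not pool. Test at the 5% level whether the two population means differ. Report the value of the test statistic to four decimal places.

Let group 1 = protocol A, group 2 = protocol B. H0: μ_1 = μ_2; H1: μ_1 ≠ μ_2 (Welch's two-sample t-test, two-sided).
t = (x̄_1 − x̄_2)/√(s_1²/n_1 + s_2²/n_2) = (9095 − 12480)/√(1730²/23 + 4788²/20) = -2.9962
Welch–Satterthwaite df ≈ 23.30
Two-sided p-value ≈ 0.0064
Since p ≈ 0.0064 < α = 0.05, reject H0; the data support H1.

-2.9962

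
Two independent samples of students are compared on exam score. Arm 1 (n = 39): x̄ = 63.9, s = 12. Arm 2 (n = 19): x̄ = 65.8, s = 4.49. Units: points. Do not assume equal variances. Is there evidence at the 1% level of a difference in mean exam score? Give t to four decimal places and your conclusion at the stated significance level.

t = -0.8715; fail to reject H0

Let group 1 = arm 1, group 2 = arm 2. H0: μ_1 = μ_2; H1: μ_1 ≠ μ_2 (Welch's two-sample t-test, two-sided).
t = (x̄_1 − x̄_2)/√(s_1²/n_1 + s_2²/n_2) = (63.9 − 65.8)/√(12²/39 + 4.49²/19) = -0.8715
Welch–Satterthwaite df ≈ 53.63
Two-sided p-value ≈ 0.387
Since p ≈ 0.387 > α = 0.01, fail to reject H0; the evidence is not statistically significant.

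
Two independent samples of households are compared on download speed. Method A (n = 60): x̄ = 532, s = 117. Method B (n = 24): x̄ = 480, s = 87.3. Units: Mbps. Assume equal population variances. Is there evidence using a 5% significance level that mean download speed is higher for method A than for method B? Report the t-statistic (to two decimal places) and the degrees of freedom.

Let group 1 = method A, group 2 = method B. H0: μ_1 = μ_2; H1: μ_1 > μ_2 (two-sample pooled-variance t-test, right-tailed).
s_p² = [(60−1)·117² + (24−1)·87.3²]/(60+24−2) = 11987.1
t = (532 − 480)/√[11987.1·(1/60 + 1/24)] = 1.97
df = n₁ + n₂ − 2 = 82
p-value = P(T ≥ 1.97) ≈ 0.026
Since p ≈ 0.026 < α = 0.05, reject H0; the evidence is statistically significant.

t = 1.97, df = 82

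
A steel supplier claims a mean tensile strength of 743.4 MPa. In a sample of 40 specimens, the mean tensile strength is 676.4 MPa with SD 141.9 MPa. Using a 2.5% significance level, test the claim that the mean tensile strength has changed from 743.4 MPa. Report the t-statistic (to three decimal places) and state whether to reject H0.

t = -2.986; reject H0

H0: μ = 743.4; H1: μ ≠ 743.4 (one-sample t-test, two-sided).
t = (x̄ − μ₀)/(s/√n) = (676.4 − 743.4)/(141.9/√40) = -2.986
df = n − 1 = 39
Two-sided p-value ≈ 0.005
Since p ≈ 0.005 < α = 0.025, reject H0; the evidence is statistically significant.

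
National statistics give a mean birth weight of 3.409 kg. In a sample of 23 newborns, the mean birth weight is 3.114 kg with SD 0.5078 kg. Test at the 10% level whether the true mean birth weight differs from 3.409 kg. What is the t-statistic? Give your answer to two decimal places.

H0: μ = 3.409; H1: μ ≠ 3.409 (one-sample t-test, two-sided).
t = (x̄ − μ₀)/(s/√n) = (3.114 − 3.409)/(0.5078/√23) = -2.79
df = n − 1 = 22
Two-sided p-value ≈ 0.011
Since p ≈ 0.011 < α = 0.1, reject H0; the evidence is statistically significant.

-2.79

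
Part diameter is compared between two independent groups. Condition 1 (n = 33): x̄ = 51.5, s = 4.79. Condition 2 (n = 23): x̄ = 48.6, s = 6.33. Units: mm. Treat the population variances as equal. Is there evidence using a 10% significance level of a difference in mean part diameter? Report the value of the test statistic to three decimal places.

1.952

Let group 1 = condition 1, group 2 = condition 2. H0: μ_1 = μ_2; H1: μ_1 ≠ μ_2 (two-sample pooled-variance t-test, two-sided).
s_p² = [(33−1)·4.79² + (23−1)·6.33²]/(33+23−2) = 29.9209
t = (51.5 − 48.6)/√[29.9209·(1/33 + 1/23)] = 1.952
df = n₁ + n₂ − 2 = 54
Two-sided p-value ≈ 0.0562
Since p ≈ 0.0562 < α = 0.1, reject H0; the evidence is statistically significant.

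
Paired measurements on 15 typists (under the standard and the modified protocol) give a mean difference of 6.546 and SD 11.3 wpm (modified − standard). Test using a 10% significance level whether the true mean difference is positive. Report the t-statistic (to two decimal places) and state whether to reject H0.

H0: μ_d = 0; H1: μ_d > 0 (paired t-test on the differences, right-tailed).
t = d̄/(s_d/√n) = 6.546/(11.3/√15) = 2.24
df = n − 1 = 14
p-value = P(T ≥ 2.24) ≈ 0.0208
Since p ≈ 0.0208 < α = 0.1, reject H0; the evidence is statistically significant.

t = 2.24; reject H0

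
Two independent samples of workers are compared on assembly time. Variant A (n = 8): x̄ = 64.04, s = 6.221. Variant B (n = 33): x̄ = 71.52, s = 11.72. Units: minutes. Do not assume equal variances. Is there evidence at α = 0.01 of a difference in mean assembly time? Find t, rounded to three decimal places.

Let group 1 = variant A, group 2 = variant B. H0: μ_1 = μ_2; H1: μ_1 ≠ μ_2 (Welch's two-sample t-test, two-sided).
t = (x̄_1 − x̄_2)/√(s_1²/n_1 + s_2²/n_2) = (64.04 − 71.52)/√(6.221²/8 + 11.72²/33) = -2.493
Welch–Satterthwaite df ≈ 20.85
Two-sided p-value ≈ 0.0211
Since p ≈ 0.0211 > α = 0.01, fail to reject H0; the data do not provide sufficient evidence against H0.

-2.493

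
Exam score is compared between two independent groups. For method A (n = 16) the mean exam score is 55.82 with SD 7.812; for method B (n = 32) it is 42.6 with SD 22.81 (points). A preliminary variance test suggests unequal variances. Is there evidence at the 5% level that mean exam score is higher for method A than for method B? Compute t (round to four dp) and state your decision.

t = 2.9507; reject H0

Let group 1 = method A, group 2 = method B. H0: μ_1 = μ_2; H1: μ_1 > μ_2 (Welch's two-sample t-test, right-tailed).
t = (x̄_1 − x̄_2)/√(s_1²/n_1 + s_2²/n_2) = (55.82 − 42.6)/√(7.812²/16 + 22.81²/32) = 2.9507
Welch–Satterthwaite df ≈ 42.43
p-value = P(T ≥ 2.9507) ≈ 0.0026
Since p ≈ 0.0026 < α = 0.05, reject H0; the evidence is statistically significant.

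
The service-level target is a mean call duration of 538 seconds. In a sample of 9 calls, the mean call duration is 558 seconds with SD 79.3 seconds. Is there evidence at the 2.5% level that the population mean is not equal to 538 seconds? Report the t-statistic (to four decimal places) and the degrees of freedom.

H0: μ = 538; H1: μ ≠ 538 (one-sample t-test, two-sided).
t = (x̄ − μ₀)/(s/√n) = (558 − 538)/(79.3/√9) = 0.7566
df = n − 1 = 8
Two-sided p-value ≈ 0.4710
Since p ≈ 0.4710 > α = 0.025, fail to reject H0; the evidence is not statistically significant.

t = 0.7566, df = 8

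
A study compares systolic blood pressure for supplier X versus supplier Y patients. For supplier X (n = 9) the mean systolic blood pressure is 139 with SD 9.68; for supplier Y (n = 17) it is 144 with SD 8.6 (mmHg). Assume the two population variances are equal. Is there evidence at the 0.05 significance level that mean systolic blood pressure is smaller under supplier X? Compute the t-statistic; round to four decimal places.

-1.3515

Let group 1 = supplier X, group 2 = supplier Y. H0: μ_1 = μ_2; H1: μ_1 < μ_2 (two-sample pooled-variance t-test, left-tailed).
s_p² = [(9−1)·9.68² + (17−1)·8.6²]/(9+17−2) = 80.5408
t = (139 − 144)/√[80.5408·(1/9 + 1/17)] = -1.3515
df = n₁ + n₂ − 2 = 24
p-value = P(T ≤ -1.3515) ≈ 0.095
Since p ≈ 0.095 > α = 0.05, fail to reject H0; the data do not provide sufficient evidence against H0.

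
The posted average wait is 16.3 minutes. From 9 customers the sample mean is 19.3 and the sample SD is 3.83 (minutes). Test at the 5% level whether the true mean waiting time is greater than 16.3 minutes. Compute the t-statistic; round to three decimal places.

2.350

H0: μ = 16.3; H1: μ > 16.3 (one-sample t-test, right-tailed).
t = (x̄ − μ₀)/(s/√n) = (19.3 − 16.3)/(3.83/√9) = 2.350
df = n − 1 = 8
p-value = P(T ≥ 2.350) ≈ 0.0233
Since p ≈ 0.0233 < α = 0.05, reject H0; the data support H1.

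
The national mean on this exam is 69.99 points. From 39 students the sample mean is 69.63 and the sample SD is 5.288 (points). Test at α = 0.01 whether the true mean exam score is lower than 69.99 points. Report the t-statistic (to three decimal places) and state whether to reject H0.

t = -0.425; fail to reject H0

H0: μ = 69.99; H1: μ < 69.99 (one-sample t-test, left-tailed).
t = (x̄ − μ₀)/(s/√n) = (69.63 − 69.99)/(5.288/√39) = -0.425
df = n − 1 = 38
p-value = P(T ≤ -0.425) ≈ 0.3366
Since p ≈ 0.3366 > α = 0.01, fail to reject H0; the evidence is not statistically significant.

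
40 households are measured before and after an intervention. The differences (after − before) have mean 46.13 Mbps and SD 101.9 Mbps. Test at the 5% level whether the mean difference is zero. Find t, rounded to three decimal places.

2.863

H0: μ_d = 0; H1: μ_d ≠ 0 (paired t-test on the differences, two-sided).
t = d̄/(s_d/√n) = 46.13/(101.9/√40) = 2.863
df = n − 1 = 39
Two-sided p-value ≈ 0.007
Since p ≈ 0.007 < α = 0.05, reject H0; the evidence is statistically significant.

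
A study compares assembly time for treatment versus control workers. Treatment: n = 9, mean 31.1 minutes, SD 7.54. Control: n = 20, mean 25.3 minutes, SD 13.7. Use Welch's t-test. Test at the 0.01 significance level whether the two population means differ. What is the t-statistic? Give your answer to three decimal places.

Let group 1 = treatment, group 2 = control. H0: μ_1 = μ_2; H1: μ_1 ≠ μ_2 (Welch's two-sample t-test, two-sided).
t = (x̄_1 − x̄_2)/√(s_1²/n_1 + s_2²/n_2) = (31.1 − 25.3)/√(7.54²/9 + 13.7²/20) = 1.464
Welch–Satterthwaite df ≈ 25.62
Two-sided p-value ≈ 0.155
Since p ≈ 0.155 > α = 0.01, fail to reject H0; the evidence is not statistically significant.

1.464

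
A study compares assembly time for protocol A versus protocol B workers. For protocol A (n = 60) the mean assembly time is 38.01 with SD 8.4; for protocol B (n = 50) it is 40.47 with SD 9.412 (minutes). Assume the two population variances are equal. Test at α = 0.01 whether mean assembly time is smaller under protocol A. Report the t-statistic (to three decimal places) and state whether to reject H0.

t = -1.448; fail to reject H0

Let group 1 = protocol A, group 2 = protocol B. H0: μ_1 = μ_2; H1: μ_1 < μ_2 (two-sample pooled-variance t-test, left-tailed).
s_p² = [(60−1)·8.4² + (50−1)·9.412²]/(60+50−2) = 78.7383
t = (38.01 − 40.47)/√[78.7383·(1/60 + 1/50)] = -1.448
df = n₁ + n₂ − 2 = 108
p-value = P(T ≤ -1.448) ≈ 0.075
Since p ≈ 0.075 > α = 0.01, fail to reject H0; the evidence is not statistically significant.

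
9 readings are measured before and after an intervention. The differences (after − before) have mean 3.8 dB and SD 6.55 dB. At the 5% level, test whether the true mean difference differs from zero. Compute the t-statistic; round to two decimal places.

1.74

H0: μ_d = 0; H1: μ_d ≠ 0 (paired t-test on the differences, two-sided).
t = d̄/(s_d/√n) = 3.8/(6.55/√9) = 1.74
df = n − 1 = 8
Two-sided p-value ≈ 0.120
Since p ≈ 0.120 > α = 0.05, fail to reject H0; the evidence is not statistically significant.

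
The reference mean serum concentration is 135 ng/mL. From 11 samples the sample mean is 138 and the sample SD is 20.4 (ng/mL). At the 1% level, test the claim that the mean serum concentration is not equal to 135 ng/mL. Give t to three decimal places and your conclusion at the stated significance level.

H0: μ = 135; H1: μ ≠ 135 (one-sample t-test, two-sided).
t = (x̄ − μ₀)/(s/√n) = (138 − 135)/(20.4/√11) = 0.488
df = n − 1 = 10
Two-sided p-value ≈ 0.6363
Since p ≈ 0.6363 > α = 0.01, fail to reject H0; the data do not provide sufficient evidence against H0.

t = 0.488; fail to reject H0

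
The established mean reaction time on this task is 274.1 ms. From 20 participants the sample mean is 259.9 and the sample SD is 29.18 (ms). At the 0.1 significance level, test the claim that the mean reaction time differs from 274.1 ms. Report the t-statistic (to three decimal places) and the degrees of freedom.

t = -2.176, df = 19

H0: μ = 274.1; H1: μ ≠ 274.1 (one-sample t-test, two-sided).
t = (x̄ − μ₀)/(s/√n) = (259.9 − 274.1)/(29.18/√20) = -2.176
df = n − 1 = 19
Two-sided p-value ≈ 0.0424
Since p ≈ 0.0424 < α = 0.1, reject H0; the evidence is statistically significant.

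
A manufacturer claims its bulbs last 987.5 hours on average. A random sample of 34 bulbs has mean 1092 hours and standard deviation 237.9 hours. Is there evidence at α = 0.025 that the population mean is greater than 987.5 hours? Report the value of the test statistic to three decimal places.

2.561

H0: μ = 987.5; H1: μ > 987.5 (one-sample t-test, right-tailed).
t = (x̄ − μ₀)/(s/√n) = (1092 − 987.5)/(237.9/√34) = 2.561
df = n − 1 = 33
p-value = P(T ≥ 2.561) ≈ 0.008
Since p ≈ 0.008 < α = 0.025, reject H0; the evidence is statistically significant.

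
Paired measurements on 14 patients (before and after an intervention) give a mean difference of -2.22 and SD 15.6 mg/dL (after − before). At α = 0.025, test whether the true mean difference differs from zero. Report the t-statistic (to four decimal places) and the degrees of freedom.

t = -0.5325, df = 13

H0: μ_d = 0; H1: μ_d ≠ 0 (paired t-test on the differences, two-sided).
t = d̄/(s_d/√n) = -2.22/(15.6/√14) = -0.5325
df = n − 1 = 13
Two-sided p-value ≈ 0.6034
Since p ≈ 0.6034 > α = 0.025, fail to reject H0; the data do not provide sufficient evidence against H0.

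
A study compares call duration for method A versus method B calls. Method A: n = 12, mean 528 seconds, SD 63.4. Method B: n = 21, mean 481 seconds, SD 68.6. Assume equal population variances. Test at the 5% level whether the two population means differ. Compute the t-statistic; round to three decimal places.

1.944

Let group 1 = method A, group 2 = method B. H0: μ_1 = μ_2; H1: μ_1 ≠ μ_2 (two-sample pooled-variance t-test, two-sided).
s_p² = [(12−1)·63.4² + (21−1)·68.6²]/(12+21−2) = 4462.4
t = (528 − 481)/√[4462.4·(1/12 + 1/21)] = 1.944
df = n₁ + n₂ − 2 = 31
Two-sided p-value ≈ 0.0610
Since p ≈ 0.0610 > α = 0.05, fail to reject H0; the data do not provide sufficient evidence against H0.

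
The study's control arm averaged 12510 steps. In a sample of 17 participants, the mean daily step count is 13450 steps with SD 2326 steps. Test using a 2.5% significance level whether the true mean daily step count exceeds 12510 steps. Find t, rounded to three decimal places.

1.666

H0: μ = 12510; H1: μ > 12510 (one-sample t-test, right-tailed).
t = (x̄ − μ₀)/(s/√n) = (13450 − 12510)/(2326/√17) = 1.666
df = n − 1 = 16
p-value = P(T ≥ 1.666) ≈ 0.0576
Since p ≈ 0.0576 > α = 0.025, fail to reject H0; the evidence is not statistically significant.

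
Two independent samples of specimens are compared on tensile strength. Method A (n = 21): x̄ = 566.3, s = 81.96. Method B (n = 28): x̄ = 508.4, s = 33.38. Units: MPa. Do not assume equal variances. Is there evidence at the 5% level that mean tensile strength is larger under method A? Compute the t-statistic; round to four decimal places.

3.0530

Let group 1 = method A, group 2 = method B. H0: μ_1 = μ_2; H1: μ_1 > μ_2 (Welch's two-sample t-test, right-tailed).
t = (x̄_1 − x̄_2)/√(s_1²/n_1 + s_2²/n_2) = (566.3 − 508.4)/√(81.96²/21 + 33.38²/28) = 3.0530
Welch–Satterthwaite df ≈ 25.00
p-value = P(T ≥ 3.0530) ≈ 0.003
Since p ≈ 0.003 < α = 0.05, reject H0; the evidence is statistically significant.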